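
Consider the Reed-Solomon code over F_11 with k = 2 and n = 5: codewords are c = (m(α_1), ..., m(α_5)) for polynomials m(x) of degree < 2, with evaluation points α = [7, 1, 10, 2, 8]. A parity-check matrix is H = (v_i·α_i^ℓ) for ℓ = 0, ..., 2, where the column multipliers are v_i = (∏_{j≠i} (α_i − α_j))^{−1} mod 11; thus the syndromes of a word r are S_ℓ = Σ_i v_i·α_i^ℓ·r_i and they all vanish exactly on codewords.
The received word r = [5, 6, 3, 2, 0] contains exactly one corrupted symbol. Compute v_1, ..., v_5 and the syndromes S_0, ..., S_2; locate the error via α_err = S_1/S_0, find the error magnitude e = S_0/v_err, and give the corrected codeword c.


S = (6, 9, 8), error at position 1, error magnitude e = 1, c = [4, 6, 3, 2, 0].

Step 1: column multipliers v_i = (∏_{j≠i}(α_i − α_j))^{−1} mod 11.
  i = 1 (α = 7): (7−1)(7−10)(7−2)(7−8) = 6·(−3)·5·(−1) = 90 ≡ 2, so v_1 = 2^{−1} = 6 (mod 11).
  i = 2 (α = 1): (1−7)(1−10)(1−2)(1−8) = (−6)·(−9)·(−1)·(−7) = 378 ≡ 4, so v_2 = 4^{−1} = 3 (mod 11).
  i = 3 (α = 10): (10−7)(10−1)(10−2)(10−8) = 3·9·8·2 = 432 ≡ 3, so v_3 = 3^{−1} = 4 (mod 11).
  i = 4 (α = 2): (2−7)(2−1)(2−10)(2−8) = (−5)·1·(−8)·(−6) = −240 ≡ 2, so v_4 = 2^{−1} = 6 (mod 11).
  i = 5 (α = 8): (8−7)(8−1)(8−10)(8−2) = 1·7·(−2)·6 = −84 ≡ 4, so v_5 = 4^{−1} = 3 (mod 11).
  v = [6, 3, 4, 6, 3].
Step 2: syndromes of r = [5, 6, 3, 2, 0] (all sums mod 11).
  S_0 = Σ v_i r_i = 6·5 + 3·6 + 4·3 + 6·2 + 3·0 = 72 ≡ 6.
  S_1 = Σ v_i α_i r_i = 6·7·5 + 3·1·6 + 4·10·3 + 6·2·2 + 3·8·0 = 372 ≡ 9.
  α_i^2 mod 11 = [5, 1, 1, 4, 9].
  S_2 = Σ v_i α_i^2 r_i = 6·5·5 + 3·1·6 + 4·1·3 + 6·4·2 + 3·9·0 = 228 ≡ 8.
  S = (6, 9, 8) ≠ 0, so r is not a codeword (an error is present).
Step 3: locate the error. For a single error e at position i, S_ℓ = v_i·e·α_i^ℓ, so α_err = S_1/S_0.
  S_0^{−1} = 6^{−1} = 2 (mod 11), so α_err = 9·2 = 18 ≡ 7 = α_1. Error position i = 1.
  Consistency check: S_2/S_1 = 8·5 = 40 ≡ 7 = α_err ✓ (single-error assumption holds).
Step 4: error magnitude e = S_0/v_1 = S_0·∏_{j≠1}(α_1 − α_j) = 6·2 = 12 ≡ 1 (mod 11).
Step 5: correct position 1: c_1 = r_1 − e = 5 − 1 ≡ 4 (mod 11). Hence c = [4, 6, 3, 2, 0].
  Check: interpolating c through the α_i gives m(x) = 10 + 7·x (degree < 2) with m(α_i) = c_i for every i, so c is indeed a codeword.


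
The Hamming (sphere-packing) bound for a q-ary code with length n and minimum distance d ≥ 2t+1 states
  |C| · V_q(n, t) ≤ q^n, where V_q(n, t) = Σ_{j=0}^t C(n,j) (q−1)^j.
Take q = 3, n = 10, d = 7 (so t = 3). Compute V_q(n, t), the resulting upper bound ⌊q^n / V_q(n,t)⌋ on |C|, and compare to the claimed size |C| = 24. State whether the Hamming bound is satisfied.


V_q(n, t) = 1161, q^n = 59049, Hamming bound = 50, |C| = 24 ≤ bound (satisfied).

Step 1: Compute V_q(n, t) = Σ_{j=0}^3 C(n, j) (q−1)^j.
  j = 0: C(10,0)·(2)^0 = 1·1 = 1.
  j = 1: C(10,1)·(2)^1 = 10·2 = 20.
  j = 2: C(10,2)·(2)^2 = 45·4 = 180.
  j = 3: C(10,3)·(2)^3 = 120·8 = 960.
  V_q(n, t) = 1 + 20 + 180 + 960 = 1161.
Step 2: q^n = 3^10 = 59049.
Step 3: Hamming bound ⌊q^n / V_q(n,t)⌋ = ⌊59049/1161⌋ = 50.
Step 4: Compare |C| = 24 to 50: satisfied.
The claimed |C| lies below the Hamming bound.


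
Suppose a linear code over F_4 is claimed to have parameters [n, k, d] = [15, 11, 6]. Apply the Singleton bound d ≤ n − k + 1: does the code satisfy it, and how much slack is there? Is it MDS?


Singleton RHS = n − k + 1 = 5, slack = -1, bound violated (no such code; not MDS).

Singleton bound: d ≤ n − k + 1.
Here n = 15, k = 11, so n − k + 1 = 5.
Given d = 6, check d ≤ 5: NO.
Slack = (n − k + 1) − d = -1.
The slack is negative: d = 6 exceeds n − k + 1 = 5 by 1, so the Singleton bound is violated and no linear [15, 11, 6]_4 code can exist. In particular it is not MDS (MDS requires d = n − k + 1 exactly).
Description: the claimed parameters are [15, 11, 6]_4; such a code would be impossible (violates the Singleton bound).


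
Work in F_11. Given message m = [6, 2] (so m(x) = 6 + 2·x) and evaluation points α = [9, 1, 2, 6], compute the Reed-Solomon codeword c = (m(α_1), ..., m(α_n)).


c = [2, 8, 10, 7]

Message polynomial: m(x) = 6 + 2·x (mod 11).
For each evaluation point α_i, compute m(α_i) mod 11:
  α_1 = 9: Horner steps 2 → 2, so m(9) = 2.
  α_2 = 1: Horner steps 2 → 8, so m(1) = 8.
  α_3 = 2: Horner steps 2 → 10, so m(2) = 10.
  α_4 = 6: Horner steps 2 → 7, so m(6) = 7.
Codeword c = [2, 8, 10, 7] ∈ F_11^4.


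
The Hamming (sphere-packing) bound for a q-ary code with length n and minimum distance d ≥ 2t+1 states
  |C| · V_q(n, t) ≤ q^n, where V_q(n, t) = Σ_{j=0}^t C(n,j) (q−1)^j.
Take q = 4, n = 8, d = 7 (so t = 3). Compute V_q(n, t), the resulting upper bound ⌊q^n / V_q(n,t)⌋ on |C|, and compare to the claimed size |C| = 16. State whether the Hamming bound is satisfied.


V_q(n, t) = 1789, q^n = 65536, Hamming bound = 36, |C| = 16 ≤ bound (satisfied).

Step 1: Compute V_q(n, t) = Σ_{j=0}^3 C(n, j) (q−1)^j.
  j = 0: C(8,0)·(3)^0 = 1·1 = 1.
  j = 1: C(8,1)·(3)^1 = 8·3 = 24.
  j = 2: C(8,2)·(3)^2 = 28·9 = 252.
  j = 3: C(8,3)·(3)^3 = 56·27 = 1512.
  V_q(n, t) = 1 + 24 + 252 + 1512 = 1789.
Step 2: q^n = 4^8 = 65536.
Step 3: Hamming bound ⌊q^n / V_q(n,t)⌋ = ⌊65536/1789⌋ = 36.
Step 4: Compare |C| = 16 to 36: satisfied.
The claimed |C| lies below the Hamming bound.


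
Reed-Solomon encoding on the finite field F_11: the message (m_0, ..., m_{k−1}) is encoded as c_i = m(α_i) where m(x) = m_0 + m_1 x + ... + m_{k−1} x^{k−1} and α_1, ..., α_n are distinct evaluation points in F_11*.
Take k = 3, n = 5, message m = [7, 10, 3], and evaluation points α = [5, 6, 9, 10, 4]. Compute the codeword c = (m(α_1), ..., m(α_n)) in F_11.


c = [0, 10, 10, 0, 7]

Message polynomial: m(x) = 7 + 10·x + 3·x^2 (mod 11).
For each evaluation point α_i, compute m(α_i) mod 11:
  α_1 = 5: Horner steps 3 → 3 → 0, so m(5) = 0.
  α_2 = 6: Horner steps 3 → 6 → 10, so m(6) = 10.
  α_3 = 9: Horner steps 3 → 4 → 10, so m(9) = 10.
  α_4 = 10: Horner steps 3 → 7 → 0, so m(10) = 0.
  α_5 = 4: Horner steps 3 → 0 → 7, so m(4) = 7.
Codeword c = [0, 10, 10, 0, 7] ∈ F_11^5.


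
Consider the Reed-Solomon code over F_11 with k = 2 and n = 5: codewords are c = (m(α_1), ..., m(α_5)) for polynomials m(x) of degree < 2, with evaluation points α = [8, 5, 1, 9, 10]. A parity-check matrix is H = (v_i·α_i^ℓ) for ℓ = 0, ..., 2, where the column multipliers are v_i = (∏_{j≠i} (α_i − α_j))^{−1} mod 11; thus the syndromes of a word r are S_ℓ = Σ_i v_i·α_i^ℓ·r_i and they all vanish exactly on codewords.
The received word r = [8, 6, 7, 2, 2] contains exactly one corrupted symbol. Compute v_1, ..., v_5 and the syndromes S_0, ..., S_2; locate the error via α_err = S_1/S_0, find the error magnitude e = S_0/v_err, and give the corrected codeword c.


S = (8, 6, 10), error at position 4, error magnitude e = 8, c = [8, 6, 7, 5, 2].

Step 1: column multipliers v_i = (∏_{j≠i}(α_i − α_j))^{−1} mod 11.
  i = 1 (α = 8): (8−5)(8−1)(8−9)(8−10) = 3·7·(−1)·(−2) = 42 ≡ 9, so v_1 = 9^{−1} = 5 (mod 11).
  i = 2 (α = 5): (5−8)(5−1)(5−9)(5−10) = (−3)·4·(−4)·(−5) = −240 ≡ 2, so v_2 = 2^{−1} = 6 (mod 11).
  i = 3 (α = 1): (1−8)(1−5)(1−9)(1−10) = (−7)·(−4)·(−8)·(−9) = 2016 ≡ 3, so v_3 = 3^{−1} = 4 (mod 11).
  i = 4 (α = 9): (9−8)(9−5)(9−1)(9−10) = 1·4·8·(−1) = −32 ≡ 1, so v_4 = 1^{−1} = 1 (mod 11).
  i = 5 (α = 10): (10−8)(10−5)(10−1)(10−9) = 2·5·9·1 = 90 ≡ 2, so v_5 = 2^{−1} = 6 (mod 11).
  v = [5, 6, 4, 1, 6].
Step 2: syndromes of r = [8, 6, 7, 2, 2] (all sums mod 11).
  S_0 = Σ v_i r_i = 5·8 + 6·6 + 4·7 + 1·2 + 6·2 = 118 ≡ 8.
  S_1 = Σ v_i α_i r_i = 5·8·8 + 6·5·6 + 4·1·7 + 1·9·2 + 6·10·2 = 666 ≡ 6.
  α_i^2 mod 11 = [9, 3, 1, 4, 1].
  S_2 = Σ v_i α_i^2 r_i = 5·9·8 + 6·3·6 + 4·1·7 + 1·4·2 + 6·1·2 = 516 ≡ 10.
  S = (8, 6, 10) ≠ 0, so r is not a codeword (an error is present).
Step 3: locate the error. For a single error e at position i, S_ℓ = v_i·e·α_i^ℓ, so α_err = S_1/S_0.
  S_0^{−1} = 8^{−1} = 7 (mod 11), so α_err = 6·7 = 42 ≡ 9 = α_4. Error position i = 4.
  Consistency check: S_2/S_1 = 10·2 = 20 ≡ 9 = α_err ✓ (single-error assumption holds).
Step 4: error magnitude e = S_0/v_4 = S_0·∏_{j≠4}(α_4 − α_j) = 8·1 = 8 ≡ 8 (mod 11).
Step 5: correct position 4: c_4 = r_4 − e = 2 − 8 ≡ 5 (mod 11). Hence c = [8, 6, 7, 5, 2].
  Check: interpolating c through the α_i gives m(x) = 10 + 8·x (degree < 2) with m(α_i) = c_i for every i, so c is indeed a codeword.


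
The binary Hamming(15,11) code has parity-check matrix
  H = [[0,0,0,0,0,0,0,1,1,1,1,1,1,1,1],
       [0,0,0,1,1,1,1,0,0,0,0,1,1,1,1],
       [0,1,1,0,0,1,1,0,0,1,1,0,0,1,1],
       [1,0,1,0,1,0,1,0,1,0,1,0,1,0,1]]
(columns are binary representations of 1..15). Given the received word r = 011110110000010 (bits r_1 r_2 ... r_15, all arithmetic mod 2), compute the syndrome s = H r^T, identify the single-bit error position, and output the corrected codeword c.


s = (0, 0, 0, 1)^T, error position = 1, corrected codeword c = 111110110000010

Compute s = H r^T mod 2 one row at a time:
  s_1 = 1 + 0 + 0 + 0 + 0 + 0 + 1 + 0 = 2 ≡ 0 (mod 2).
  s_2 = 1 + 1 + 0 + 1 + 0 + 0 + 1 + 0 = 4 ≡ 0 (mod 2).
  s_3 = 1 + 1 + 0 + 1 + 0 + 0 + 1 + 0 = 4 ≡ 0 (mod 2).
  s_4 = 0 + 1 + 1 + 1 + 0 + 0 + 0 + 0 = 3 ≡ 1 (mod 2).
s = (0, 0, 0, 1)^T — this equals column 1 of H (binary 0001), so error is at position 1.
Correct: flip bit 1 of r = 011110110000010 to get c = 111110110000010.


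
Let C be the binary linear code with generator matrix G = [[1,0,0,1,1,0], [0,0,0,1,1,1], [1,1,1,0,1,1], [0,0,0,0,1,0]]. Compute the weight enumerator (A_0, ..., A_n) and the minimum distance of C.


Weight distribution: A_0 = 1, A_1 = 1, A_2 = 4, A_3 = 4, A_4 = 3, A_5 = 3. Minimum distance d = 1.

Enumerate all 2^4 = 16 messages m ∈ F_2^4.
For each, compute codeword c = mG in F_2^6, then tally its weight.
  m = 0000 → c = 000000, weight = 0.
  m = 1000 → c = 100110, weight = 3.
  m = 0100 → c = 000111, weight = 3.
  m = 1100 → c = 100001, weight = 2.
  m = 0010 → c = 111011, weight = 5.
  m = 1010 → c = 011101, weight = 4.
  m = 0110 → c = 111100, weight = 4.
  m = 1110 → c = 011010, weight = 3.
  m = 0001 → c = 000010, weight = 1.
  m = 1001 → c = 100100, weight = 2.
  m = 0101 → c = 000101, weight = 2.
  m = 1101 → c = 100011, weight = 3.
  m = 0011 → c = 111001, weight = 4.
  m = 1011 → c = 011111, weight = 5.
  m = 0111 → c = 111110, weight = 5.
  m = 1111 → c = 011000, weight = 2.
Tally weights:
  weight 0: 1 codewords.
  weight 1: 1 codewords.
  weight 2: 4 codewords.
  weight 3: 4 codewords.
  weight 4: 3 codewords.
  weight 5: 3 codewords.
Minimum distance d = smallest w > 0 with A_w > 0 = 1.
Sanity: Σ A_w = 16 = 2^4 = 16 ✓.


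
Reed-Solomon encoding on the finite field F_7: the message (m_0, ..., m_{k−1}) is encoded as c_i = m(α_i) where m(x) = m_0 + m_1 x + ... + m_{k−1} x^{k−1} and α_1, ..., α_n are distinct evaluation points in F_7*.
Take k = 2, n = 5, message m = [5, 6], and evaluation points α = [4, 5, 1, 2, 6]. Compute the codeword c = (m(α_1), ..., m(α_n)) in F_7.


c = [1, 0, 4, 3, 6]

Message polynomial: m(x) = 5 + 6·x (mod 7).
For each evaluation point α_i, compute m(α_i) mod 7:
  α_1 = 4: Horner steps 6 → 1, so m(4) = 1.
  α_2 = 5: Horner steps 6 → 0, so m(5) = 0.
  α_3 = 1: Horner steps 6 → 4, so m(1) = 4.
  α_4 = 2: Horner steps 6 → 3, so m(2) = 3.
  α_5 = 6: Horner steps 6 → 6, so m(6) = 6.
Codeword c = [1, 0, 4, 3, 6] ∈ F_7^5.


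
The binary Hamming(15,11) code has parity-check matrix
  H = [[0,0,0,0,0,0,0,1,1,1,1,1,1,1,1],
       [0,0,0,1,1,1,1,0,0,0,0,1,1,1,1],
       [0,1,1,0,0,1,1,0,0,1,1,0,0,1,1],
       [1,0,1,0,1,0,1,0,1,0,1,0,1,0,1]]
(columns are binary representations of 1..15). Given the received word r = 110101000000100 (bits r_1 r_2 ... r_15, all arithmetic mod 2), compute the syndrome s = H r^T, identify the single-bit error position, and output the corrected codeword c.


s = (1, 1, 0, 0)^T, error position = 12, corrected codeword c = 110101000001100

Compute s = H r^T mod 2 one row at a time:
  s_1 = 0 + 0 + 0 + 0 + 0 + 1 + 0 + 0 = 1 ≡ 1 (mod 2).
  s_2 = 1 + 0 + 1 + 0 + 0 + 1 + 0 + 0 = 3 ≡ 1 (mod 2).
  s_3 = 1 + 0 + 1 + 0 + 0 + 0 + 0 + 0 = 2 ≡ 0 (mod 2).
  s_4 = 1 + 0 + 0 + 0 + 0 + 0 + 1 + 0 = 2 ≡ 0 (mod 2).
s = (1, 1, 0, 0)^T — this equals column 12 of H (binary 1100), so error is at position 12.
Correct: flip bit 12 of r = 110101000000100 to get c = 110101000001100.


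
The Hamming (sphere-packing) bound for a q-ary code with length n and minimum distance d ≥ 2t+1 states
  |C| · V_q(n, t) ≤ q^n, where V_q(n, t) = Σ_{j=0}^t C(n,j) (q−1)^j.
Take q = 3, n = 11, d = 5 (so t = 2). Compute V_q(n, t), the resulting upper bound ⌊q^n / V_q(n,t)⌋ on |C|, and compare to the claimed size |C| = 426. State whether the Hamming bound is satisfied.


V_q(n, t) = 243, q^n = 177147, Hamming bound = 729, |C| = 426 ≤ bound (satisfied).

Step 1: Compute V_q(n, t) = Σ_{j=0}^2 C(n, j) (q−1)^j.
  j = 0: C(11,0)·(2)^0 = 1·1 = 1.
  j = 1: C(11,1)·(2)^1 = 11·2 = 22.
  j = 2: C(11,2)·(2)^2 = 55·4 = 220.
  V_q(n, t) = 1 + 22 + 220 = 243.
Step 2: q^n = 3^11 = 177147.
Step 3: Hamming bound ⌊q^n / V_q(n,t)⌋ = ⌊177147/243⌋ = 729.
Step 4: Compare |C| = 426 to 729: satisfied.
The claimed |C| lies below the Hamming bound.


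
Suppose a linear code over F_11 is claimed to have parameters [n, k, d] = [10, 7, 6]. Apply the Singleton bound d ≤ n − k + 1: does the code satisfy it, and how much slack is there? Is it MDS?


Singleton RHS = n − k + 1 = 4, slack = -2, bound violated (no such code; not MDS).

Singleton bound: d ≤ n − k + 1.
Here n = 10, k = 7, so n − k + 1 = 4.
Given d = 6, check d ≤ 4: NO.
Slack = (n − k + 1) − d = -2.
The slack is negative: d = 6 exceeds n − k + 1 = 4 by 2, so the Singleton bound is violated and no linear [10, 7, 6]_11 code can exist. In particular it is not MDS (MDS requires d = n − k + 1 exactly).
Description: the claimed parameters are [10, 7, 6]_11; such a code would be impossible (violates the Singleton bound).


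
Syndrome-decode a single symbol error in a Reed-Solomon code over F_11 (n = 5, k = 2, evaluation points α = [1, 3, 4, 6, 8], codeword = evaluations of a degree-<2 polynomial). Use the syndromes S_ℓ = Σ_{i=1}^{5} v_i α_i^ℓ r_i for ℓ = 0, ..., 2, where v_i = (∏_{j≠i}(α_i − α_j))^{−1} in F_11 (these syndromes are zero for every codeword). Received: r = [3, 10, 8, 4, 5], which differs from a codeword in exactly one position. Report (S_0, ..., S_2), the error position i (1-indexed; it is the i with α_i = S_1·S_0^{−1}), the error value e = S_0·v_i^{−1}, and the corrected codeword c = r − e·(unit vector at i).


S = (1, 8, 9), error at position 5, error magnitude e = 5, c = [3, 10, 8, 4, 0].

Step 1: column multipliers v_i = (∏_{j≠i}(α_i − α_j))^{−1} mod 11.
  i = 1 (α = 1): (1−3)(1−4)(1−6)(1−8) = (−2)·(−3)·(−5)·(−7) = 210 ≡ 1, so v_1 = 1^{−1} = 1 (mod 11).
  i = 2 (α = 3): (3−1)(3−4)(3−6)(3−8) = 2·(−1)·(−3)·(−5) = −30 ≡ 3, so v_2 = 3^{−1} = 4 (mod 11).
  i = 3 (α = 4): (4−1)(4−3)(4−6)(4−8) = 3·1·(−2)·(−4) = 24 ≡ 2, so v_3 = 2^{−1} = 6 (mod 11).
  i = 4 (α = 6): (6−1)(6−3)(6−4)(6−8) = 5·3·2·(−2) = −60 ≡ 6, so v_4 = 6^{−1} = 2 (mod 11).
  i = 5 (α = 8): (8−1)(8−3)(8−4)(8−6) = 7·5·4·2 = 280 ≡ 5, so v_5 = 5^{−1} = 9 (mod 11).
  v = [1, 4, 6, 2, 9].
Step 2: syndromes of r = [3, 10, 8, 4, 5] (all sums mod 11).
  S_0 = Σ v_i r_i = 1·3 + 4·10 + 6·8 + 2·4 + 9·5 = 144 ≡ 1.
  S_1 = Σ v_i α_i r_i = 1·1·3 + 4·3·10 + 6·4·8 + 2·6·4 + 9·8·5 = 723 ≡ 8.
  α_i^2 mod 11 = [1, 9, 5, 3, 9].
  S_2 = Σ v_i α_i^2 r_i = 1·1·3 + 4·9·10 + 6·5·8 + 2·3·4 + 9·9·5 = 1032 ≡ 9.
  S = (1, 8, 9) ≠ 0, so r is not a codeword (an error is present).
Step 3: locate the error. For a single error e at position i, S_ℓ = v_i·e·α_i^ℓ, so α_err = S_1/S_0.
  S_0^{−1} = 1^{−1} = 1 (mod 11), so α_err = 8·1 = 8 ≡ 8 = α_5. Error position i = 5.
  Consistency check: S_2/S_1 = 9·7 = 63 ≡ 8 = α_err ✓ (single-error assumption holds).
Step 4: error magnitude e = S_0/v_5 = S_0·∏_{j≠5}(α_5 − α_j) = 1·5 = 5 ≡ 5 (mod 11).
Step 5: correct position 5: c_5 = r_5 − e = 5 − 5 ≡ 0 (mod 11). Hence c = [3, 10, 8, 4, 0].
  Check: interpolating c through the α_i gives m(x) = 5 + 9·x (degree < 2) with m(α_i) = c_i for every i, so c is indeed a codeword.


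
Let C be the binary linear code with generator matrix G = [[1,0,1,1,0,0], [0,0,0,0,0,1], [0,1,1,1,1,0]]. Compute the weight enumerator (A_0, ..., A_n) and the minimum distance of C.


Weight distribution: A_0 = 1, A_1 = 1, A_3 = 2, A_4 = 3, A_5 = 1. Minimum distance d = 1.

Enumerate all 2^3 = 8 messages m ∈ F_2^3.
For each, compute codeword c = mG in F_2^6, then tally its weight.
  m = 000 → c = 000000, weight = 0.
  m = 100 → c = 101100, weight = 3.
  m = 010 → c = 000001, weight = 1.
  m = 110 → c = 101101, weight = 4.
  m = 001 → c = 011110, weight = 4.
  m = 101 → c = 110010, weight = 3.
  m = 011 → c = 011111, weight = 5.
  m = 111 → c = 110011, weight = 4.
Tally weights:
  weight 0: 1 codewords.
  weight 1: 1 codewords.
  weight 3: 2 codewords.
  weight 4: 3 codewords.
  weight 5: 1 codewords.
Minimum distance d = smallest w > 0 with A_w > 0 = 1.
Sanity: Σ A_w = 8 = 2^3 = 8 ✓.


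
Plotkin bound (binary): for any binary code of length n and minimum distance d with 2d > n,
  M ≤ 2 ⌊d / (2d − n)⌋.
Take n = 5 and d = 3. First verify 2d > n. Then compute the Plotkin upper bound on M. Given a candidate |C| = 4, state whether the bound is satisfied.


Plotkin bound M ≤ 6; given |C| = 4 ≤ bound (satisfied).

Check applicability: 2d = 6, n = 5.
2d − n = 1 > 0, so Plotkin applies.
Compute d/(2d−n) = 3/1 ≈ 3.0000.
⌊d/(2d−n)⌋ = 3.
Plotkin bound: M ≤ 2·3 = 6.
Given |C| = 4, check: satisfied.
This |C| is below the Plotkin bound.


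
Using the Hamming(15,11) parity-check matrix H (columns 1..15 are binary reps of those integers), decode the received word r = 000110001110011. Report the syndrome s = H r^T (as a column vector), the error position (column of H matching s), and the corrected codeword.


s = (1, 0, 0, 0)^T, error position = 8, corrected codeword c = 000110011110011

Compute s = H r^T mod 2 one row at a time:
  s_1 = 0 + 1 + 1 + 1 + 0 + 0 + 1 + 1 = 5 ≡ 1 (mod 2).
  s_2 = 1 + 1 + 0 + 0 + 0 + 0 + 1 + 1 = 4 ≡ 0 (mod 2).
  s_3 = 0 + 0 + 0 + 0 + 1 + 1 + 1 + 1 = 4 ≡ 0 (mod 2).
  s_4 = 0 + 0 + 1 + 0 + 1 + 1 + 0 + 1 = 4 ≡ 0 (mod 2).
s = (1, 0, 0, 0)^T — this equals column 8 of H (binary 1000), so error is at position 8.
Correct: flip bit 8 of r = 000110001110011 to get c = 000110011110011.


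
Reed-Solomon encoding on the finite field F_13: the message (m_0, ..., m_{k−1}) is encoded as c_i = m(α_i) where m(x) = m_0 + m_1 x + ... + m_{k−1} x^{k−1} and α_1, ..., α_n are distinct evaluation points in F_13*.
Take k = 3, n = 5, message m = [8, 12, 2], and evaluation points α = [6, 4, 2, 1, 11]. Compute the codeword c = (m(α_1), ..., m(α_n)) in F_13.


c = [9, 10, 1, 9, 5]

Message polynomial: m(x) = 8 + 12·x + 2·x^2 (mod 13).
For each evaluation point α_i, compute m(α_i) mod 13:
  α_1 = 6: Horner steps 2 → 11 → 9, so m(6) = 9.
  α_2 = 4: Horner steps 2 → 7 → 10, so m(4) = 10.
  α_3 = 2: Horner steps 2 → 3 → 1, so m(2) = 1.
  α_4 = 1: Horner steps 2 → 1 → 9, so m(1) = 9.
  α_5 = 11: Horner steps 2 → 8 → 5, so m(11) = 5.
Codeword c = [9, 10, 1, 9, 5] ∈ F_13^5.


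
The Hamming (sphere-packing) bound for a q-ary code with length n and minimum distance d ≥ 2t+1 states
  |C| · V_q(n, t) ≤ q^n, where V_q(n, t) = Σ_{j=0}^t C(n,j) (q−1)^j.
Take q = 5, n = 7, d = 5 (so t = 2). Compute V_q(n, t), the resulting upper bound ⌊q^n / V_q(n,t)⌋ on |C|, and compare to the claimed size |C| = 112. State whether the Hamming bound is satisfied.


V_q(n, t) = 365, q^n = 78125, Hamming bound = 214, |C| = 112 ≤ bound (satisfied).

Step 1: Compute V_q(n, t) = Σ_{j=0}^2 C(n, j) (q−1)^j.
  j = 0: C(7,0)·(4)^0 = 1·1 = 1.
  j = 1: C(7,1)·(4)^1 = 7·4 = 28.
  j = 2: C(7,2)·(4)^2 = 21·16 = 336.
  V_q(n, t) = 1 + 28 + 336 = 365.
Step 2: q^n = 5^7 = 78125.
Step 3: Hamming bound ⌊q^n / V_q(n,t)⌋ = ⌊78125/365⌋ = 214.
Step 4: Compare |C| = 112 to 214: satisfied.
The claimed |C| lies below the Hamming bound.


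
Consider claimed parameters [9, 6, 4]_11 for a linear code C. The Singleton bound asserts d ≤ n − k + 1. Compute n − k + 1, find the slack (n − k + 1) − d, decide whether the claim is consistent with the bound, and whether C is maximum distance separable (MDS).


Singleton RHS = n − k + 1 = 4, slack = 0, bound satisfied, MDS.

Singleton bound: d ≤ n − k + 1.
Here n = 9, k = 6, so n − k + 1 = 4.
Given d = 4, check d ≤ 4: YES.
Slack = (n − k + 1) − d = 0.
The code is MDS (slack = 0).
Description: the claimed parameters are [9, 6, 4]_11; such a code would be MDS (meets Singleton bound).


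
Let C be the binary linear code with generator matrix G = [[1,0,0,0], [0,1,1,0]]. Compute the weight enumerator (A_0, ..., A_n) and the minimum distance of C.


Weight distribution: A_0 = 1, A_1 = 1, A_2 = 1, A_3 = 1. Minimum distance d = 1.

Enumerate all 2^2 = 4 messages m ∈ F_2^2.
For each, compute codeword c = mG in F_2^4, then tally its weight.
  m = 00 → c = 0000, weight = 0.
  m = 10 → c = 1000, weight = 1.
  m = 01 → c = 0110, weight = 2.
  m = 11 → c = 1110, weight = 3.
Tally weights:
  weight 0: 1 codewords.
  weight 1: 1 codewords.
  weight 2: 1 codewords.
  weight 3: 1 codewords.
Minimum distance d = smallest w > 0 with A_w > 0 = 1.
Sanity: Σ A_w = 4 = 2^2 = 4 ✓.


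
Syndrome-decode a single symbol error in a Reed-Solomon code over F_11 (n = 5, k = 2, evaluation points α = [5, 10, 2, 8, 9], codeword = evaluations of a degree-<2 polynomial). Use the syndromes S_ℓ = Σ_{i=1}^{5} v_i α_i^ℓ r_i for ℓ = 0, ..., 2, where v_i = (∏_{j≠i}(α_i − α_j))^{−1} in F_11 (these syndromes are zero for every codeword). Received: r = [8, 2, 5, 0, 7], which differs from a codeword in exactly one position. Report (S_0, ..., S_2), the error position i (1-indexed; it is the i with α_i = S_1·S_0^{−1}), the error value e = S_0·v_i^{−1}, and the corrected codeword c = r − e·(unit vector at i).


S = (10, 2, 7), error at position 5, error magnitude e = 6, c = [8, 2, 5, 0, 1].

Step 1: column multipliers v_i = (∏_{j≠i}(α_i − α_j))^{−1} mod 11.
  i = 1 (α = 5): (5−10)(5−2)(5−8)(5−9) = (−5)·3·(−3)·(−4) = −180 ≡ 7, so v_1 = 7^{−1} = 8 (mod 11).
  i = 2 (α = 10): (10−5)(10−2)(10−8)(10−9) = 5·8·2·1 = 80 ≡ 3, so v_2 = 3^{−1} = 4 (mod 11).
  i = 3 (α = 2): (2−5)(2−10)(2−8)(2−9) = (−3)·(−8)·(−6)·(−7) = 1008 ≡ 7, so v_3 = 7^{−1} = 8 (mod 11).
  i = 4 (α = 8): (8−5)(8−10)(8−2)(8−9) = 3·(−2)·6·(−1) = 36 ≡ 3, so v_4 = 3^{−1} = 4 (mod 11).
  i = 5 (α = 9): (9−5)(9−10)(9−2)(9−8) = 4·(−1)·7·1 = −28 ≡ 5, so v_5 = 5^{−1} = 9 (mod 11).
  v = [8, 4, 8, 4, 9].
Step 2: syndromes of r = [8, 2, 5, 0, 7] (all sums mod 11).
  S_0 = Σ v_i r_i = 8·8 + 4·2 + 8·5 + 4·0 + 9·7 = 175 ≡ 10.
  S_1 = Σ v_i α_i r_i = 8·5·8 + 4·10·2 + 8·2·5 + 4·8·0 + 9·9·7 = 1047 ≡ 2.
  α_i^2 mod 11 = [3, 1, 4, 9, 4].
  S_2 = Σ v_i α_i^2 r_i = 8·3·8 + 4·1·2 + 8·4·5 + 4·9·0 + 9·4·7 = 612 ≡ 7.
  S = (10, 2, 7) ≠ 0, so r is not a codeword (an error is present).
Step 3: locate the error. For a single error e at position i, S_ℓ = v_i·e·α_i^ℓ, so α_err = S_1/S_0.
  S_0^{−1} = 10^{−1} = 10 (mod 11), so α_err = 2·10 = 20 ≡ 9 = α_5. Error position i = 5.
  Consistency check: S_2/S_1 = 7·6 = 42 ≡ 9 = α_err ✓ (single-error assumption holds).
Step 4: error magnitude e = S_0/v_5 = S_0·∏_{j≠5}(α_5 − α_j) = 10·5 = 50 ≡ 6 (mod 11).
Step 5: correct position 5: c_5 = r_5 − e = 7 − 6 ≡ 1 (mod 11). Hence c = [8, 2, 5, 0, 1].
  Check: interpolating c through the α_i gives m(x) = 3 + 1·x (degree < 2) with m(α_i) = c_i for every i, so c is indeed a codeword.


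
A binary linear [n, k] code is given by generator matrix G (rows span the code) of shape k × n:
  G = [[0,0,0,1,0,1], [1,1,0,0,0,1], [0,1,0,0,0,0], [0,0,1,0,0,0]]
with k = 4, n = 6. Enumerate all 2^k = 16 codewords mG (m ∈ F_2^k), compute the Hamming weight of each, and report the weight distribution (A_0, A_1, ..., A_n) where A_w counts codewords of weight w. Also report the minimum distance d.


Weight distribution: A_0 = 1, A_1 = 2, A_2 = 4, A_3 = 6, A_4 = 3. Minimum distance d = 1.

Enumerate all 2^4 = 16 messages m ∈ F_2^4.
For each, compute codeword c = mG in F_2^6, then tally its weight.
  m = 0000 → c = 000000, weight = 0.
  m = 1000 → c = 000101, weight = 2.
  m = 0100 → c = 110001, weight = 3.
  m = 1100 → c = 110100, weight = 3.
  m = 0010 → c = 010000, weight = 1.
  m = 1010 → c = 010101, weight = 3.
  m = 0110 → c = 100001, weight = 2.
  m = 1110 → c = 100100, weight = 2.
  m = 0001 → c = 001000, weight = 1.
  m = 1001 → c = 001101, weight = 3.
  m = 0101 → c = 111001, weight = 4.
  m = 1101 → c = 111100, weight = 4.
  m = 0011 → c = 011000, weight = 2.
  m = 1011 → c = 011101, weight = 4.
  m = 0111 → c = 101001, weight = 3.
  m = 1111 → c = 101100, weight = 3.
Tally weights:
  weight 0: 1 codewords.
  weight 1: 2 codewords.
  weight 2: 4 codewords.
  weight 3: 6 codewords.
  weight 4: 3 codewords.
Minimum distance d = smallest w > 0 with A_w > 0 = 1.
Sanity: Σ A_w = 16 = 2^4 = 16 ✓.


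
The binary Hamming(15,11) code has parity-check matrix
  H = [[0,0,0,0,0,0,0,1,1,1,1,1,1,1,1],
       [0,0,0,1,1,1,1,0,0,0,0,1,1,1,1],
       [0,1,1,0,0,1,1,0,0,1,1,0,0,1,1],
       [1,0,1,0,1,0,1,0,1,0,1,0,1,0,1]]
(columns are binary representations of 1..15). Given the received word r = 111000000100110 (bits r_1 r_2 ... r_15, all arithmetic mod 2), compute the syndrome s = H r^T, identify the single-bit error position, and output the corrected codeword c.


s = (1, 0, 0, 1)^T, error position = 9, corrected codeword c = 111000001100110

Compute s = H r^T mod 2 one row at a time:
  s_1 = 0 + 0 + 1 + 0 + 0 + 1 + 1 + 0 = 3 ≡ 1 (mod 2).
  s_2 = 0 + 0 + 0 + 0 + 0 + 1 + 1 + 0 = 2 ≡ 0 (mod 2).
  s_3 = 1 + 1 + 0 + 0 + 1 + 0 + 1 + 0 = 4 ≡ 0 (mod 2).
  s_4 = 1 + 1 + 0 + 0 + 0 + 0 + 1 + 0 = 3 ≡ 1 (mod 2).
s = (1, 0, 0, 1)^T — this equals column 9 of H (binary 1001), so error is at position 9.
Correct: flip bit 9 of r = 111000000100110 to get c = 111000001100110.


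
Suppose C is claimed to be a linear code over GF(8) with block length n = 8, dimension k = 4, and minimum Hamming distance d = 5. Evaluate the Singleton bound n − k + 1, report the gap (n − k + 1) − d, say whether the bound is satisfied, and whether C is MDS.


Singleton RHS = n − k + 1 = 5, slack = 0, bound satisfied, MDS.

Singleton bound: d ≤ n − k + 1.
Here n = 8, k = 4, so n − k + 1 = 5.
Given d = 5, check d ≤ 5: YES.
Slack = (n − k + 1) − d = 0.
The code is MDS (slack = 0).
Description: the claimed parameters are [8, 4, 5]_8; such a code would be MDS (meets Singleton bound).


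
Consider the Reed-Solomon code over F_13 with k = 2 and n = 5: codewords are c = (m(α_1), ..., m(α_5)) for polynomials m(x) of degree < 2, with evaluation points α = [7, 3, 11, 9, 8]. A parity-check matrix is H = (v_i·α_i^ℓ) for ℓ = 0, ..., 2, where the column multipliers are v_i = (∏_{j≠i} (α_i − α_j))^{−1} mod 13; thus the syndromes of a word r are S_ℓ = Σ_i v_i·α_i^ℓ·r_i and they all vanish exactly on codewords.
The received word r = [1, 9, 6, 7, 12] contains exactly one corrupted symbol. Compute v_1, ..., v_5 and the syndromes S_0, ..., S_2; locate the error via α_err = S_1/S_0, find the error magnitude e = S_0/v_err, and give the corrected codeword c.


S = (5, 6, 2), error at position 4, error magnitude e = 10, c = [1, 9, 6, 10, 12].

Step 1: column multipliers v_i = (∏_{j≠i}(α_i − α_j))^{−1} mod 13.
  i = 1 (α = 7): (7−3)(7−11)(7−9)(7−8) = 4·(−4)·(−2)·(−1) = −32 ≡ 7, so v_1 = 7^{−1} = 2 (mod 13).
  i = 2 (α = 3): (3−7)(3−11)(3−9)(3−8) = (−4)·(−8)·(−6)·(−5) = 960 ≡ 11, so v_2 = 11^{−1} = 6 (mod 13).
  i = 3 (α = 11): (11−7)(11−3)(11−9)(11−8) = 4·8·2·3 = 192 ≡ 10, so v_3 = 10^{−1} = 4 (mod 13).
  i = 4 (α = 9): (9−7)(9−3)(9−11)(9−8) = 2·6·(−2)·1 = −24 ≡ 2, so v_4 = 2^{−1} = 7 (mod 13).
  i = 5 (α = 8): (8−7)(8−3)(8−11)(8−9) = 1·5·(−3)·(−1) = 15 ≡ 2, so v_5 = 2^{−1} = 7 (mod 13).
  v = [2, 6, 4, 7, 7].
Step 2: syndromes of r = [1, 9, 6, 7, 12] (all sums mod 13).
  S_0 = Σ v_i r_i = 2·1 + 6·9 + 4·6 + 7·7 + 7·12 = 213 ≡ 5.
  S_1 = Σ v_i α_i r_i = 2·7·1 + 6·3·9 + 4·11·6 + 7·9·7 + 7·8·12 = 1553 ≡ 6.
  α_i^2 mod 13 = [10, 9, 4, 3, 12].
  S_2 = Σ v_i α_i^2 r_i = 2·10·1 + 6·9·9 + 4·4·6 + 7·3·7 + 7·12·12 = 1757 ≡ 2.
  S = (5, 6, 2) ≠ 0, so r is not a codeword (an error is present).
Step 3: locate the error. For a single error e at position i, S_ℓ = v_i·e·α_i^ℓ, so α_err = S_1/S_0.
  S_0^{−1} = 5^{−1} = 8 (mod 13), so α_err = 6·8 = 48 ≡ 9 = α_4. Error position i = 4.
  Consistency check: S_2/S_1 = 2·11 = 22 ≡ 9 = α_err ✓ (single-error assumption holds).
Step 4: error magnitude e = S_0/v_4 = S_0·∏_{j≠4}(α_4 − α_j) = 5·2 = 10 ≡ 10 (mod 13).
Step 5: correct position 4: c_4 = r_4 − e = 7 − 10 ≡ 10 (mod 13). Hence c = [1, 9, 6, 10, 12].
  Check: interpolating c through the α_i gives m(x) = 2 + 11·x (degree < 2) with m(α_i) = c_i for every i, so c is indeed a codeword.


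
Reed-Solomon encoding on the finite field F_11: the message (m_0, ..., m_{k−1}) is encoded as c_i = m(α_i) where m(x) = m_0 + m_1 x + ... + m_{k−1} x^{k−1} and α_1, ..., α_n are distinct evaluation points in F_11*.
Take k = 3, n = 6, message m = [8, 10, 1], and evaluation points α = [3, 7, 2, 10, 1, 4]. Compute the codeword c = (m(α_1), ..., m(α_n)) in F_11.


c = [3, 6, 10, 10, 8, 9]

Message polynomial: m(x) = 8 + 10·x + 1·x^2 (mod 11).
For each evaluation point α_i, compute m(α_i) mod 11:
  α_1 = 3: Horner steps 1 → 2 → 3, so m(3) = 3.
  α_2 = 7: Horner steps 1 → 6 → 6, so m(7) = 6.
  α_3 = 2: Horner steps 1 → 1 → 10, so m(2) = 10.
  α_4 = 10: Horner steps 1 → 9 → 10, so m(10) = 10.
  α_5 = 1: Horner steps 1 → 0 → 8, so m(1) = 8.
  α_6 = 4: Horner steps 1 → 3 → 9, so m(4) = 9.
Codeword c = [3, 6, 10, 10, 8, 9] ∈ F_11^6.


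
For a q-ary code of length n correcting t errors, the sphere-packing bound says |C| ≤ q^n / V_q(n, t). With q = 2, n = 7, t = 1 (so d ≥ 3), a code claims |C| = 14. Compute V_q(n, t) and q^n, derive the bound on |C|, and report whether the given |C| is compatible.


V_q(n, t) = 8, q^n = 128, Hamming bound = 16, |C| = 14 ≤ bound (satisfied).

Step 1: Compute V_q(n, t) = Σ_{j=0}^1 C(n, j) (q−1)^j.
  j = 0: C(7,0)·(1)^0 = 1·1 = 1.
  j = 1: C(7,1)·(1)^1 = 7·1 = 7.
  V_q(n, t) = 1 + 7 = 8.
Step 2: q^n = 2^7 = 128.
Step 3: Hamming bound ⌊q^n / V_q(n,t)⌋ = ⌊128/8⌋ = 16.
Step 4: Compare |C| = 14 to 16: satisfied.
The claimed |C| lies below the Hamming bound.


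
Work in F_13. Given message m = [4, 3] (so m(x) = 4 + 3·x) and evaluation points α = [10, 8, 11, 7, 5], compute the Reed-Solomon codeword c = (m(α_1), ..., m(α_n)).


c = [8, 2, 11, 12, 6]

Message polynomial: m(x) = 4 + 3·x (mod 13).
For each evaluation point α_i, compute m(α_i) mod 13:
  α_1 = 10: Horner steps 3 → 8, so m(10) = 8.
  α_2 = 8: Horner steps 3 → 2, so m(8) = 2.
  α_3 = 11: Horner steps 3 → 11, so m(11) = 11.
  α_4 = 7: Horner steps 3 → 12, so m(7) = 12.
  α_5 = 5: Horner steps 3 → 6, so m(5) = 6.
Codeword c = [8, 2, 11, 12, 6] ∈ F_13^5.


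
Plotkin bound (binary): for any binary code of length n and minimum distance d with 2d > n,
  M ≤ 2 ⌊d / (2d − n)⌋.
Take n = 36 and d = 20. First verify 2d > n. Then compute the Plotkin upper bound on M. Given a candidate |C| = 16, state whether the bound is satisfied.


Plotkin bound M ≤ 10; given |C| = 16 > bound (violated).

Check applicability: 2d = 40, n = 36.
2d − n = 4 > 0, so Plotkin applies.
Compute d/(2d−n) = 20/4 ≈ 5.0000.
⌊d/(2d−n)⌋ = 5.
Plotkin bound: M ≤ 2·5 = 10.
Given |C| = 16, check: VIOLATED.
This |C| is above the Plotkin bound, so no binary code with n = 36, d = 20 and 16 codewords exists.


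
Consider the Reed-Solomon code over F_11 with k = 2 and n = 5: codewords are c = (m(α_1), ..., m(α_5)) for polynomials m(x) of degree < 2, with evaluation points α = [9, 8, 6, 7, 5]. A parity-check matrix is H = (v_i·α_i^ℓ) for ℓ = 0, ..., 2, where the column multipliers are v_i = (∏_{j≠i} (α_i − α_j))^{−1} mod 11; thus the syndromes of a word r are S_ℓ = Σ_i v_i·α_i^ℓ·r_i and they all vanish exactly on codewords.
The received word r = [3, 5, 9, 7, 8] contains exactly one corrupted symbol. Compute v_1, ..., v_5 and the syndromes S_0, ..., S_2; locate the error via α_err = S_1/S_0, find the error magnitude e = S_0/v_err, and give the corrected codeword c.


S = (4, 9, 1), error at position 5, error magnitude e = 8, c = [3, 5, 9, 7, 0].

Step 1: column multipliers v_i = (∏_{j≠i}(α_i − α_j))^{−1} mod 11.
  i = 1 (α = 9): (9−8)(9−6)(9−7)(9−5) = 1·3·2·4 = 24 ≡ 2, so v_1 = 2^{−1} = 6 (mod 11).
  i = 2 (α = 8): (8−9)(8−6)(8−7)(8−5) = (−1)·2·1·3 = −6 ≡ 5, so v_2 = 5^{−1} = 9 (mod 11).
  i = 3 (α = 6): (6−9)(6−8)(6−7)(6−5) = (−3)·(−2)·(−1)·1 = −6 ≡ 5, so v_3 = 5^{−1} = 9 (mod 11).
  i = 4 (α = 7): (7−9)(7−8)(7−6)(7−5) = (−2)·(−1)·1·2 = 4 ≡ 4, so v_4 = 4^{−1} = 3 (mod 11).
  i = 5 (α = 5): (5−9)(5−8)(5−6)(5−7) = (−4)·(−3)·(−1)·(−2) = 24 ≡ 2, so v_5 = 2^{−1} = 6 (mod 11).
  v = [6, 9, 9, 3, 6].
Step 2: syndromes of r = [3, 5, 9, 7, 8] (all sums mod 11).
  S_0 = Σ v_i r_i = 6·3 + 9·5 + 9·9 + 3·7 + 6·8 = 213 ≡ 4.
  S_1 = Σ v_i α_i r_i = 6·9·3 + 9·8·5 + 9·6·9 + 3·7·7 + 6·5·8 = 1395 ≡ 9.
  α_i^2 mod 11 = [4, 9, 3, 5, 3].
  S_2 = Σ v_i α_i^2 r_i = 6·4·3 + 9·9·5 + 9·3·9 + 3·5·7 + 6·3·8 = 969 ≡ 1.
  S = (4, 9, 1) ≠ 0, so r is not a codeword (an error is present).
Step 3: locate the error. For a single error e at position i, S_ℓ = v_i·e·α_i^ℓ, so α_err = S_1/S_0.
  S_0^{−1} = 4^{−1} = 3 (mod 11), so α_err = 9·3 = 27 ≡ 5 = α_5. Error position i = 5.
  Consistency check: S_2/S_1 = 1·5 = 5 ≡ 5 = α_err ✓ (single-error assumption holds).
Step 4: error magnitude e = S_0/v_5 = S_0·∏_{j≠5}(α_5 − α_j) = 4·2 = 8 ≡ 8 (mod 11).
Step 5: correct position 5: c_5 = r_5 − e = 8 − 8 ≡ 0 (mod 11). Hence c = [3, 5, 9, 7, 0].
  Check: interpolating c through the α_i gives m(x) = 10 + 9·x (degree < 2) with m(α_i) = c_i for every i, so c is indeed a codeword.


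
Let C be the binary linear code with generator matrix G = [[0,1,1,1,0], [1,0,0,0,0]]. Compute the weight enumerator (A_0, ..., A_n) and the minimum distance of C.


Weight distribution: A_0 = 1, A_1 = 1, A_3 = 1, A_4 = 1. Minimum distance d = 1.

Enumerate all 2^2 = 4 messages m ∈ F_2^2.
For each, compute codeword c = mG in F_2^5, then tally its weight.
  m = 00 → c = 00000, weight = 0.
  m = 10 → c = 01110, weight = 3.
  m = 01 → c = 10000, weight = 1.
  m = 11 → c = 11110, weight = 4.
Tally weights:
  weight 0: 1 codewords.
  weight 1: 1 codewords.
  weight 3: 1 codewords.
  weight 4: 1 codewords.
Minimum distance d = smallest w > 0 with A_w > 0 = 1.
Sanity: Σ A_w = 4 = 2^2 = 4 ✓.


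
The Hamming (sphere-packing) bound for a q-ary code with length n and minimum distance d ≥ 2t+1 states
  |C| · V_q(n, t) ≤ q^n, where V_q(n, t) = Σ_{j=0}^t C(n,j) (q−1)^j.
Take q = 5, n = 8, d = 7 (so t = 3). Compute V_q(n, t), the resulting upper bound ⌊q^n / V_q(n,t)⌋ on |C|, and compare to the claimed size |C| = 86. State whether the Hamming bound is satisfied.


V_q(n, t) = 4065, q^n = 390625, Hamming bound = 96, |C| = 86 ≤ bound (satisfied).

Step 1: Compute V_q(n, t) = Σ_{j=0}^3 C(n, j) (q−1)^j.
  j = 0: C(8,0)·(4)^0 = 1·1 = 1.
  j = 1: C(8,1)·(4)^1 = 8·4 = 32.
  j = 2: C(8,2)·(4)^2 = 28·16 = 448.
  j = 3: C(8,3)·(4)^3 = 56·64 = 3584.
  V_q(n, t) = 1 + 32 + 448 + 3584 = 4065.
Step 2: q^n = 5^8 = 390625.
Step 3: Hamming bound ⌊q^n / V_q(n,t)⌋ = ⌊390625/4065⌋ = 96.
Step 4: Compare |C| = 86 to 96: satisfied.
The claimed |C| lies below the Hamming bound.


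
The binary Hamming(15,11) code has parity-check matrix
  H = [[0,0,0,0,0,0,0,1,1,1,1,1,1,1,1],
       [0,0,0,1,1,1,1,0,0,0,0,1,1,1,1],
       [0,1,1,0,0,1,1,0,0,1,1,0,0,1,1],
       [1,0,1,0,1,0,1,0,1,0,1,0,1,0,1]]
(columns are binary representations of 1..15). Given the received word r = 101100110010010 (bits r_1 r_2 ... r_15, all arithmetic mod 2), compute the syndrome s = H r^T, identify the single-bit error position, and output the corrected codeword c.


s = (1, 1, 0, 0)^T, error position = 12, corrected codeword c = 101100110011010

Compute s = H r^T mod 2 one row at a time:
  s_1 = 1 + 0 + 0 + 1 + 0 + 0 + 1 + 0 = 3 ≡ 1 (mod 2).
  s_2 = 1 + 0 + 0 + 1 + 0 + 0 + 1 + 0 = 3 ≡ 1 (mod 2).
  s_3 = 0 + 1 + 0 + 1 + 0 + 1 + 1 + 0 = 4 ≡ 0 (mod 2).
  s_4 = 1 + 1 + 0 + 1 + 0 + 1 + 0 + 0 = 4 ≡ 0 (mod 2).
s = (1, 1, 0, 0)^T — this equals column 12 of H (binary 1100), so error is at position 12.
Correct: flip bit 12 of r = 101100110010010 to get c = 101100110011010.


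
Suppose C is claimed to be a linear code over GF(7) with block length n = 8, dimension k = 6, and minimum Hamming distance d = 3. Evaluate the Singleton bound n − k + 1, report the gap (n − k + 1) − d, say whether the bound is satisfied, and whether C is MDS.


Singleton RHS = n − k + 1 = 3, slack = 0, bound satisfied, MDS.

Singleton bound: d ≤ n − k + 1.
Here n = 8, k = 6, so n − k + 1 = 3.
Given d = 3, check d ≤ 3: YES.
Slack = (n − k + 1) − d = 0.
The code is MDS (slack = 0).
Description: the claimed parameters are [8, 6, 3]_7; such a code would be MDS (meets Singleton bound).


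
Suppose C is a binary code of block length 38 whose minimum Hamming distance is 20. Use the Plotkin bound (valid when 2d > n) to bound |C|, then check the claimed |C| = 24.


Plotkin bound M ≤ 20; given |C| = 24 > bound (violated).

Check applicability: 2d = 40, n = 38.
2d − n = 2 > 0, so Plotkin applies.
Compute d/(2d−n) = 20/2 ≈ 10.0000.
⌊d/(2d−n)⌋ = 10.
Plotkin bound: M ≤ 2·10 = 20.
Given |C| = 24, check: VIOLATED.
This |C| is above the Plotkin bound, so no binary code with n = 38, d = 20 and 24 codewords exists.


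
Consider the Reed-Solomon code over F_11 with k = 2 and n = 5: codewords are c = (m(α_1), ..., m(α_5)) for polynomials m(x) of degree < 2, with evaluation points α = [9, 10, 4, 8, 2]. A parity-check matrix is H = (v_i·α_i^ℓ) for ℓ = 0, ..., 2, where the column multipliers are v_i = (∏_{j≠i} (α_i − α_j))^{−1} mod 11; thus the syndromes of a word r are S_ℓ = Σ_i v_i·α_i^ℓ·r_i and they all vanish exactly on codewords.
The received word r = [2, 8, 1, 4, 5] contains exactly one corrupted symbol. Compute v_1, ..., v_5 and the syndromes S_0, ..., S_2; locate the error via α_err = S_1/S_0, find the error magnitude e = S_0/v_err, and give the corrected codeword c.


S = (1, 10, 1), error at position 2, error magnitude e = 8, c = [2, 0, 1, 4, 5].

Step 1: column multipliers v_i = (∏_{j≠i}(α_i − α_j))^{−1} mod 11.
  i = 1 (α = 9): (9−10)(9−4)(9−8)(9−2) = (−1)·5·1·7 = −35 ≡ 9, so v_1 = 9^{−1} = 5 (mod 11).
  i = 2 (α = 10): (10−9)(10−4)(10−8)(10−2) = 1·6·2·8 = 96 ≡ 8, so v_2 = 8^{−1} = 7 (mod 11).
  i = 3 (α = 4): (4−9)(4−10)(4−8)(4−2) = (−5)·(−6)·(−4)·2 = −240 ≡ 2, so v_3 = 2^{−1} = 6 (mod 11).
  i = 4 (α = 8): (8−9)(8−10)(8−4)(8−2) = (−1)·(−2)·4·6 = 48 ≡ 4, so v_4 = 4^{−1} = 3 (mod 11).
  i = 5 (α = 2): (2−9)(2−10)(2−4)(2−8) = (−7)·(−8)·(−2)·(−6) = 672 ≡ 1, so v_5 = 1^{−1} = 1 (mod 11).
  v = [5, 7, 6, 3, 1].
Step 2: syndromes of r = [2, 8, 1, 4, 5] (all sums mod 11).
  S_0 = Σ v_i r_i = 5·2 + 7·8 + 6·1 + 3·4 + 1·5 = 89 ≡ 1.
  S_1 = Σ v_i α_i r_i = 5·9·2 + 7·10·8 + 6·4·1 + 3·8·4 + 1·2·5 = 780 ≡ 10.
  α_i^2 mod 11 = [4, 1, 5, 9, 4].
  S_2 = Σ v_i α_i^2 r_i = 5·4·2 + 7·1·8 + 6·5·1 + 3·9·4 + 1·4·5 = 254 ≡ 1.
  S = (1, 10, 1) ≠ 0, so r is not a codeword (an error is present).
Step 3: locate the error. For a single error e at position i, S_ℓ = v_i·e·α_i^ℓ, so α_err = S_1/S_0.
  S_0^{−1} = 1^{−1} = 1 (mod 11), so α_err = 10·1 = 10 ≡ 10 = α_2. Error position i = 2.
  Consistency check: S_2/S_1 = 1·10 = 10 ≡ 10 = α_err ✓ (single-error assumption holds).
Step 4: error magnitude e = S_0/v_2 = S_0·∏_{j≠2}(α_2 − α_j) = 1·8 = 8 ≡ 8 (mod 11).
Step 5: correct position 2: c_2 = r_2 − e = 8 − 8 ≡ 0 (mod 11). Hence c = [2, 0, 1, 4, 5].
  Check: interpolating c through the α_i gives m(x) = 9 + 9·x (degree < 2) with m(α_i) = c_i for every i, so c is indeed a codeword.
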